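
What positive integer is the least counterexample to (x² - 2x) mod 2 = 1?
Testing positive integers:
x = 1: LHS = (1² - 2·1) mod 2 = (-1) mod 2 = 1; 1 = 1 — holds
x = 2: LHS = (2² - 2·2) mod 2 = 0 mod 2 = 0; 0 = 1 — FAILS  ← smallest positive counterexample

Answer: x = 2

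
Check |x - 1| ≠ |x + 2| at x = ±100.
x = 100: LHS = |100 - 1| = |99| = 99, RHS = |100 + 2| = |102| = 102; 99 ≠ 102 — holds
x = -100: LHS = |(-100) - 1| = |-101| = 101, RHS = |(-100) + 2| = |-98| = 98; 101 ≠ 98 — holds

Answer: Yes, holds for both x = 100 and x = -100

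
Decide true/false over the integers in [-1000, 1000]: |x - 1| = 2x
The claim fails at x = 0:
x = 0: LHS = |0 - 1| = |-1| = 1, RHS = 2·0 = 0; 1 = 0 — FAILS

Because a single integer refutes it, the statement is false.

Answer: False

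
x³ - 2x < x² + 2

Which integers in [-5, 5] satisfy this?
Holds for: {-5, -4, -3, -2, -1, 0, 1, 2}
Fails for: {3, 4, 5}

Answer: {-5, -4, -3, -2, -1, 0, 1, 2}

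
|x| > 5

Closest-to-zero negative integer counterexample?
Testing negative integers from -1 downward:
x = -1: LHS = |-1| = 1; 1 > 5 — FAILS  ← closest negative counterexample to 0

Answer: x = -1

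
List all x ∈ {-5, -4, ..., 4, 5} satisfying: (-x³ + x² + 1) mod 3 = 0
Holds for: {-4, -1, 2, 5}
Fails for: {-5, -3, -2, 0, 1, 3, 4}

Answer: {-4, -1, 2, 5}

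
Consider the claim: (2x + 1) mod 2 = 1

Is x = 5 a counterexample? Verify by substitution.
Substitute x = 5 into the relation:
x = 5: LHS = (2·5 + 1) mod 2 = 11 mod 2 = 1; 1 = 1 — holds

The relation holds at x = 5, so it is not a counterexample.

Answer: No, x = 5 is not a counterexample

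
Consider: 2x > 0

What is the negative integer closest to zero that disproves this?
Testing negative integers from -1 downward:
x = -1: LHS = 2·(-1) = -2; -2 > 0 — FAILS  ← closest negative counterexample to 0

Answer: x = -1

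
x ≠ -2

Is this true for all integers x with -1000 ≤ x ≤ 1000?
The claim fails at x = -2:
x = -2: -2 ≠ -2 — FAILS

Because a single integer refutes it, the statement is false.

Answer: False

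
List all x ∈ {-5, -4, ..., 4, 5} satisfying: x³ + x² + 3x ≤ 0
Holds for: {-5, -4, -3, -2, -1, 0}
Fails for: {1, 2, 3, 4, 5}

Answer: {-5, -4, -3, -2, -1, 0}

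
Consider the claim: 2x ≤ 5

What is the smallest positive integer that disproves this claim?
Testing positive integers:
x = 1: LHS = 2·1 = 2; 2 ≤ 5 — holds
x = 2: LHS = 2·2 = 4; 4 ≤ 5 — holds
x = 3: LHS = 2·3 = 6; 6 ≤ 5 — FAILS  ← smallest positive counterexample

Answer: x = 3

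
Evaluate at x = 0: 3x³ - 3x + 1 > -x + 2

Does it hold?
x = 0: LHS = 3·0³ - 3·0 + 1 = 1, RHS = -0 + 2 = 2; 1 > 2 — FAILS

The relation fails at x = 0, so x = 0 is a counterexample.

Answer: No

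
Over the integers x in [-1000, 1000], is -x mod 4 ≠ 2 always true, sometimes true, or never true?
Holds at x = 0: LHS = (-0) mod 4 = 0 mod 4 = 0; 0 ≠ 2 — holds
Fails at x = 2: LHS = (-2) mod 4 = 2; 2 ≠ 2 — FAILS
It is satisfied by some integers in the range but not all.

Answer: Sometimes true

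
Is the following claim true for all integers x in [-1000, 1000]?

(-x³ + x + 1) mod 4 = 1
The claim fails at x = 2:
x = 2: LHS = (-2³ + 2 + 1) mod 4 = (-5) mod 4 = 3; 3 = 1 — FAILS

Because a single integer refutes it, the statement is false.

Answer: False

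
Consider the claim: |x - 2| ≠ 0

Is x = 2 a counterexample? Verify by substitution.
Substitute x = 2 into the relation:
x = 2: LHS = |2 - 2| = |0| = 0; 0 ≠ 0 — FAILS

Since the claim fails at x = 2, this value is a counterexample.

Answer: Yes, x = 2 is a counterexample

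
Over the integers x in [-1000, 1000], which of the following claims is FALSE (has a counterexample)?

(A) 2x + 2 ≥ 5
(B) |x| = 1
(A) x = 0: LHS = 2·0 + 2 = 2; 2 ≥ 5 — FAILS
(B) x = 0: LHS = |0| = 0; 0 = 1 — FAILS

Answer: Both A and B are false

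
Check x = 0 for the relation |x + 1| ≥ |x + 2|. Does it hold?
x = 0: LHS = |0 + 1| = |1| = 1, RHS = |0 + 2| = |2| = 2; 1 ≥ 2 — FAILS

The relation fails at x = 0, so x = 0 is a counterexample.

Answer: No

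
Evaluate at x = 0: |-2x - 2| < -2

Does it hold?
x = 0: LHS = |-2·0 - 2| = |-2| = 2; 2 < -2 — FAILS

The relation fails at x = 0, so x = 0 is a counterexample.

Answer: No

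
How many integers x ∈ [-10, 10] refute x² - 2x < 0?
Counterexamples in [-10, 10]: {-10, -9, -8, -7, -6, -5, -4, -3, -2, -1, 0, 2, 3, 4, 5, 6, 7, 8, 9, 10}.

Counting them gives 20 values.

Answer: 20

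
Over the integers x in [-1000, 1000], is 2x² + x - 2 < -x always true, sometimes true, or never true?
Holds at x = 0: LHS = 2·0² + 0 - 2 = -2, RHS = -0 = 0; -2 < 0 — holds
Fails at x = 1: LHS = 2·1² + 1 - 2 = 1; 1 < -1 — FAILS
It is satisfied by some integers in the range but not all.

Answer: Sometimes true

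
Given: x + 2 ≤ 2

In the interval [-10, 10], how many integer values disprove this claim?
Counterexamples in [-10, 10]: {1, 2, 3, 4, 5, 6, 7, 8, 9, 10}.

Counting them gives 10 values.

Answer: 10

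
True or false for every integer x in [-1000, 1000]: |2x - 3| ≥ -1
An absolute value is never negative, so the left side is ≥ 0 for every x, while the right side is -1. Tightest case in [-1000, 1000] is x = 1:
x = 1: LHS = |2·1 - 3| = |-1| = 1; 1 ≥ -1 — holds
Hence LHS − RHS is never negative, i.e. LHS ≥ RHS throughout, so the relation holds for every integer in [-1000, 1000].

No counterexample exists.

Answer: True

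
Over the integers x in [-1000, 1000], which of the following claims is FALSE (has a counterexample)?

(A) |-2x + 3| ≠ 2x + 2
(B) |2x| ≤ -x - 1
(A) Track d = LHS − RHS over the integers in [-1000, 1000]. Equality would need d = 0, but d changes sign only between consecutive integers, jumping over 0:
x = 0: LHS = |-2·0 + 3| = |3| = 3, RHS = 2·0 + 2 = 2; 3 ≠ 2 — holds  (d = 1)
x = 1: LHS = |-2·1 + 3| = |1| = 1, RHS = 2·1 + 2 = 4; 1 ≠ 4 — holds  (d = -3)
Away from these crossings d keeps a constant sign, and checking every integer in [-1000, 1000] confirms d ≠ 0 throughout. Hence the two sides are never equal, so the relation holds for every integer in [-1000, 1000].

(B) x = 0: LHS = |2·0| = |0| = 0, RHS = -0 - 1 = -1; 0 ≤ -1 — FAILS

Only (B) has a counterexample.

Answer: B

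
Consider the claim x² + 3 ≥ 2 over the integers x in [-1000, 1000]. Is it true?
Over all integers in [-1000, 1000], LHS − RHS is smallest at x = 0, where it equals 1:
x = 0: LHS = 0² + 3 = 3; 3 ≥ 2 — holds
At the ends of the range:
x = -1000: LHS = (-1000)² + 3 = 1000003; 1000003 ≥ 2 — holds
x = 1000: LHS = 1000² + 3 = 1000003; 1000003 ≥ 2 — holds
Hence LHS − RHS is never negative, i.e. LHS ≥ RHS throughout, so the relation holds for every integer in [-1000, 1000].

No counterexample exists.

Answer: True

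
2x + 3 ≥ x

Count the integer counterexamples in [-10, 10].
Counterexamples in [-10, 10]: {-10, -9, -8, -7, -6, -5, -4}.

Counting them gives 7 values.

Answer: 7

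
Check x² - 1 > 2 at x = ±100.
x = 100: LHS = 100² - 1 = 9999; 9999 > 2 — holds
x = -100: LHS = (-100)² - 1 = 9999; 9999 > 2 — holds

Answer: Yes, holds for both x = 100 and x = -100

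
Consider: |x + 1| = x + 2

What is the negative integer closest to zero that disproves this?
Testing negative integers from -1 downward:
x = -1: LHS = |(-1) + 1| = |0| = 0, RHS = (-1) + 2 = 1; 0 = 1 — FAILS  ← closest negative counterexample to 0

Answer: x = -1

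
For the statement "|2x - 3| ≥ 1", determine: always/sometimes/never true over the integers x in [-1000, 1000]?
Over all integers in [-1000, 1000], LHS − RHS is smallest at x = 1, where it equals 0:
x = 1: LHS = |2·1 - 3| = |-1| = 1; 1 ≥ 1 — holds
At the ends of the range:
x = -1000: LHS = |2·(-1000) - 3| = |-2003| = 2003; 2003 ≥ 1 — holds
x = 1000: LHS = |2·1000 - 3| = |1997| = 1997; 1997 ≥ 1 — holds
Hence LHS − RHS is never negative, i.e. LHS ≥ RHS throughout, so the relation holds for every integer in [-1000, 1000].

No counterexample exists.

Answer: Always true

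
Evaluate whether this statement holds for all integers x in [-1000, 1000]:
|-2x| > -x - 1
Over all integers in [-1000, 1000], LHS − RHS is smallest at x = 0, where it equals 1:
x = 0: LHS = |-2·0| = |0| = 0, RHS = -0 - 1 = -1; 0 > -1 — holds
At the ends of the range:
x = -1000: LHS = |-2·(-1000)| = |2000| = 2000, RHS = -(-1000) - 1 = 999; 2000 > 999 — holds
x = 1000: LHS = |-2·1000| = |-2000| = 2000, RHS = -1000 - 1 = -1001; 2000 > -1001 — holds
Hence LHS − RHS is never zero or negative, i.e. LHS > RHS throughout, so the relation holds for every integer in [-1000, 1000].

No counterexample exists.

Answer: True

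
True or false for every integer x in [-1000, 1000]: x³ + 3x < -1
The claim fails at x = 0:
x = 0: LHS = 0³ + 3·0 = 0; 0 < -1 — FAILS

Because a single integer refutes it, the statement is false.

Answer: False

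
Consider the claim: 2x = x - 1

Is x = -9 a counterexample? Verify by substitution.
Substitute x = -9 into the relation:
x = -9: LHS = 2·(-9) = -18, RHS = (-9) - 1 = -10; -18 = -10 — FAILS

Since the claim fails at x = -9, this value is a counterexample.

Answer: Yes, x = -9 is a counterexample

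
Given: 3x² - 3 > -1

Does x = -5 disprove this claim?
Substitute x = -5 into the relation:
x = -5: LHS = 3·(-5)² - 3 = 72; 72 > -1 — holds

The claim holds here, so x = -5 is not a counterexample. (A counterexample exists elsewhere, e.g. x = 0.)

Answer: No, x = -5 is not a counterexample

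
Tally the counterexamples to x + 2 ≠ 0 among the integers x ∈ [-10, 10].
Counterexamples in [-10, 10]: {-2}.

Counting them gives 1 values.

Answer: 1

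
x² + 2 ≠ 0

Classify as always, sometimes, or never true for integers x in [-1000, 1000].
Over all integers in [-1000, 1000], LHS − RHS is always positive; it is smallest at x = 0, where it equals 2:
x = 0: LHS = 0² + 2 = 2; 2 ≠ 0 — holds
At the ends of the range:
x = -1000: LHS = (-1000)² + 2 = 1000002; 1000002 ≠ 0 — holds
x = 1000: LHS = 1000² + 2 = 1000002; 1000002 ≠ 0 — holds
Hence LHS − RHS is never 0, i.e. the two sides are never equal, so the relation holds for every integer in [-1000, 1000].

No counterexample exists.

Answer: Always true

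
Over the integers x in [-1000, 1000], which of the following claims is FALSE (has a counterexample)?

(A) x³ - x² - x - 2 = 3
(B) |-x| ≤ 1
(A) x = 0: LHS = 0³ - 0² - 0 - 2 = -2; -2 = 3 — FAILS
(B) x = 2: LHS = |-2| = 2; 2 ≤ 1 — FAILS

Answer: Both A and B are false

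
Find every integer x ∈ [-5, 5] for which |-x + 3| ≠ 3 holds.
Holds for: {-5, -4, -3, -2, -1, 1, 2, 3, 4, 5}
Fails for: {0}

Answer: {-5, -4, -3, -2, -1, 1, 2, 3, 4, 5}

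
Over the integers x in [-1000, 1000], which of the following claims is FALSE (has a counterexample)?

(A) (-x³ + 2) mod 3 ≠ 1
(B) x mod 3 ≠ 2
(A) x = 1: LHS = (-1³ + 2) mod 3 = 1 mod 3 = 1; 1 ≠ 1 — FAILS
(B) x = -1: LHS = (-1) mod 3 = 2; 2 ≠ 2 — FAILS

Answer: Both A and B are false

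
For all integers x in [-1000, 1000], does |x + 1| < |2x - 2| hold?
The claim fails at x = 1:
x = 1: LHS = |1 + 1| = |2| = 2, RHS = |2·1 - 2| = |0| = 0; 2 < 0 — FAILS

Because a single integer refutes it, the statement is false.

Answer: False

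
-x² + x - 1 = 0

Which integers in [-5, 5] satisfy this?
Over all integers in [-5, 5], LHS − RHS is always negative; it is closest to 0 at x = 0, where it equals -1:
x = 0: LHS = -0² + 0 - 1 = -1; -1 = 0 — FAILS
At the ends of the range:
x = -5: LHS = -(-5)² + (-5) - 1 = -31; -31 = 0 — FAILS
x = 5: LHS = -5² + 5 - 1 = -21; -21 = 0 — FAILS
Hence LHS − RHS is never 0, i.e. the two sides are never equal, so the claimed relation (=) fails for every integer in [-5, 5].

Answer: None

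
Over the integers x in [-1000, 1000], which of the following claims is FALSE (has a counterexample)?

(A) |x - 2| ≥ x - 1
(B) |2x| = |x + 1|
(A) x = 2: LHS = |2 - 2| = |0| = 0, RHS = 2 - 1 = 1; 0 ≥ 1 — FAILS
(B) x = 0: LHS = |2·0| = |0| = 0, RHS = |0 + 1| = |1| = 1; 0 = 1 — FAILS

Answer: Both A and B are false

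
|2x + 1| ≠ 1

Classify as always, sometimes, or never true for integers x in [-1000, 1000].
Holds at x = 1: LHS = |2·1 + 1| = |3| = 3; 3 ≠ 1 — holds
Fails at x = 0: LHS = |2·0 + 1| = |1| = 1; 1 ≠ 1 — FAILS
It is satisfied by some integers in the range but not all.

Answer: Sometimes true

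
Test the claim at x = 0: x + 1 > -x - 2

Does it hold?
x = 0: LHS = 0 + 1 = 1, RHS = -0 - 2 = -2; 1 > -2 — holds

The relation is satisfied at x = 0.

Answer: Yes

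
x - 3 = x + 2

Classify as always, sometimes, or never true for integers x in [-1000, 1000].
Over all integers in [-1000, 1000], LHS − RHS is always negative; it is closest to 0 at x = 0, where it equals -5:
x = 0: LHS = 0 - 3 = -3, RHS = 0 + 2 = 2; -3 = 2 — FAILS
At the ends of the range:
x = -1000: LHS = (-1000) - 3 = -1003, RHS = (-1000) + 2 = -998; -1003 = -998 — FAILS
x = 1000: LHS = 1000 - 3 = 997, RHS = 1000 + 2 = 1002; 997 = 1002 — FAILS
Hence LHS − RHS is never 0, i.e. the two sides are never equal, so the claimed relation (=) fails for every integer in [-1000, 1000].

No integer in the range satisfies it.

Answer: Never true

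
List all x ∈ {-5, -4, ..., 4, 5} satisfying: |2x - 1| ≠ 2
Track d = LHS − RHS over the integers in [-5, 5]. Equality would need d = 0, but d changes sign only between consecutive integers, jumping over 0:
x = -1: LHS = |2·(-1) - 1| = |-3| = 3; 3 ≠ 2 — holds  (d = 1)
x = 0: LHS = |2·0 - 1| = |-1| = 1; 1 ≠ 2 — holds  (d = -1)
x = 1: LHS = |2·1 - 1| = |1| = 1; 1 ≠ 2 — holds  (d = -1)
x = 2: LHS = |2·2 - 1| = |3| = 3; 3 ≠ 2 — holds  (d = 1)
Away from these crossings d keeps a constant sign, and checking every integer in [-5, 5] confirms d ≠ 0 throughout. Hence the two sides are never equal, so the relation holds for every integer in [-5, 5].

Answer: All integers in [-5, 5]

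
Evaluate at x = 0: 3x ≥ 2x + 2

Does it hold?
x = 0: LHS = 3·0 = 0, RHS = 2·0 + 2 = 2; 0 ≥ 2 — FAILS

The relation fails at x = 0, so x = 0 is a counterexample.

Answer: No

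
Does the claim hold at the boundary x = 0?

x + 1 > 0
x = 0: LHS = 0 + 1 = 1; 1 > 0 — holds

The relation is satisfied at x = 0.

Answer: Yes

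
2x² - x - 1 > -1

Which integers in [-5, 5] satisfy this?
Holds for: {-5, -4, -3, -2, -1, 1, 2, 3, 4, 5}
Fails for: {0}

Answer: {-5, -4, -3, -2, -1, 1, 2, 3, 4, 5}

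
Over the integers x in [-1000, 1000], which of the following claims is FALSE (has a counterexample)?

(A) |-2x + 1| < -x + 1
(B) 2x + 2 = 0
(A) x = 0: LHS = |-2·0 + 1| = |1| = 1, RHS = -0 + 1 = 1; 1 < 1 — FAILS
(B) x = 0: LHS = 2·0 + 2 = 2; 2 = 0 — FAILS

Answer: Both A and B are false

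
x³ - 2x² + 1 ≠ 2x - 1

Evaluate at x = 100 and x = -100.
x = 100: LHS = 100³ - 2·100² + 1 = 980001, RHS = 2·100 - 1 = 199; 980001 ≠ 199 — holds
x = -100: LHS = (-100)³ - 2·(-100)² + 1 = -1019999, RHS = 2·(-100) - 1 = -201; -1019999 ≠ -201 — holds

Answer: Yes, holds for both x = 100 and x = -100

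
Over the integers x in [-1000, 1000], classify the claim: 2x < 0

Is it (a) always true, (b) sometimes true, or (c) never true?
Holds at x = -1: LHS = 2·(-1) = -2; -2 < 0 — holds
Fails at x = 0: LHS = 2·0 = 0; 0 < 0 — FAILS
It is satisfied by some integers in the range but not all.

Answer: Sometimes true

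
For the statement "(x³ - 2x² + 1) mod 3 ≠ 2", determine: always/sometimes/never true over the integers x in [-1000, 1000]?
For a polynomial with integer coefficients, its value mod 3 depends only on x mod 3, so it suffices to check one representative of each residue class, x = 0, 1, 2:
x = 0: LHS = (0³ - 2·0² + 1) mod 3 = 1 mod 3 = 1; 1 ≠ 2 — holds
x = 1: LHS = (1³ - 2·1² + 1) mod 3 = 0 mod 3 = 0; 0 ≠ 2 — holds
x = 2: LHS = (2³ - 2·2² + 1) mod 3 = 1 mod 3 = 1; 1 ≠ 2 — holds
The relation holds in every residue class, so the relation holds for every integer in [-1000, 1000].

No counterexample exists.

Answer: Always true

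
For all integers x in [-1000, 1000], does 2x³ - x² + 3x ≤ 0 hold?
The claim fails at x = 1:
x = 1: LHS = 2·1³ - 1² + 3·1 = 4; 4 ≤ 0 — FAILS

Because a single integer refutes it, the statement is false.

Answer: False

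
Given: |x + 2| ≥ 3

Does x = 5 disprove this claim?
Substitute x = 5 into the relation:
x = 5: LHS = |5 + 2| = |7| = 7; 7 ≥ 3 — holds

The claim holds here, so x = 5 is not a counterexample. (A counterexample exists elsewhere, e.g. x = 0.)

Answer: No, x = 5 is not a counterexample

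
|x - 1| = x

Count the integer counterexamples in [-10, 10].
Counterexamples in [-10, 10]: {-10, -9, -8, -7, -6, -5, -4, -3, -2, -1, 0, 1, 2, 3, 4, 5, 6, 7, 8, 9, 10}.

Counting them gives 21 values.

Answer: 21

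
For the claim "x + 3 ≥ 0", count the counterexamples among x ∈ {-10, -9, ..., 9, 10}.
Counterexamples in [-10, 10]: {-10, -9, -8, -7, -6, -5, -4}.

Counting them gives 7 values.

Answer: 7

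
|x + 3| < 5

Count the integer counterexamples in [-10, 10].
Counterexamples in [-10, 10]: {-10, -9, -8, 2, 3, 4, 5, 6, 7, 8, 9, 10}.

Counting them gives 12 values.

Answer: 12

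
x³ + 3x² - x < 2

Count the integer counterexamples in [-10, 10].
Counterexamples in [-10, 10]: {-3, -2, -1, 1, 2, 3, 4, 5, 6, 7, 8, 9, 10}.

Counting them gives 13 values.

Answer: 13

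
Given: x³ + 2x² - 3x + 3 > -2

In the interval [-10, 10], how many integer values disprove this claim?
Counterexamples in [-10, 10]: {-10, -9, -8, -7, -6, -5, -4}.

Counting them gives 7 values.

Answer: 7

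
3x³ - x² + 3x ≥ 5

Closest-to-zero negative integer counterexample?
Testing negative integers from -1 downward:
x = -1: LHS = 3·(-1)³ - (-1)² + 3·(-1) = -7; -7 ≥ 5 — FAILS  ← closest negative counterexample to 0

Answer: x = -1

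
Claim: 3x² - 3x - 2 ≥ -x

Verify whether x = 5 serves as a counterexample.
Substitute x = 5 into the relation:
x = 5: LHS = 3·5² - 3·5 - 2 = 58; 58 ≥ -5 — holds

The claim holds here, so x = 5 is not a counterexample. (A counterexample exists elsewhere, e.g. x = 0.)

Answer: No, x = 5 is not a counterexample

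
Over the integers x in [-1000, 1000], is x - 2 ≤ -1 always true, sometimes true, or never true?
Holds at x = 0: LHS = 0 - 2 = -2; -2 ≤ -1 — holds
Fails at x = 2: LHS = 2 - 2 = 0; 0 ≤ -1 — FAILS
It is satisfied by some integers in the range but not all.

Answer: Sometimes true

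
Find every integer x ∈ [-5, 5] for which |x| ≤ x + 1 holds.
Holds for: {0, 1, 2, 3, 4, 5}
Fails for: {-5, -4, -3, -2, -1}

Answer: {0, 1, 2, 3, 4, 5}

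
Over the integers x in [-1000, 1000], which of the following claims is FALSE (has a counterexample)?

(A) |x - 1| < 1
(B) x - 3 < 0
(A) x = 0: LHS = |0 - 1| = |-1| = 1; 1 < 1 — FAILS
(B) x = 3: LHS = 3 - 3 = 0; 0 < 0 — FAILS

Answer: Both A and B are false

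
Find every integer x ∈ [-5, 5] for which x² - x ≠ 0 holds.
Holds for: {-5, -4, -3, -2, -1, 2, 3, 4, 5}
Fails for: {0, 1}

Answer: {-5, -4, -3, -2, -1, 2, 3, 4, 5}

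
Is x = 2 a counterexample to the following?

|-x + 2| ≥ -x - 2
Substitute x = 2 into the relation:
x = 2: LHS = |-2 + 2| = |0| = 0, RHS = -2 - 2 = -4; 0 ≥ -4 — holds

The relation holds at x = 2, so it is not a counterexample.

Answer: No, x = 2 is not a counterexample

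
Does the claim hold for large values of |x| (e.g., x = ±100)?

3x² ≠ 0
x = 100: LHS = 3·100² = 30000; 30000 ≠ 0 — holds
x = -100: LHS = 3·(-100)² = 30000; 30000 ≠ 0 — holds

Answer: Yes, holds for both x = 100 and x = -100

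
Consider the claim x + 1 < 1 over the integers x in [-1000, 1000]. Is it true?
The claim fails at x = 0:
x = 0: LHS = 0 + 1 = 1; 1 < 1 — FAILS

Because a single integer refutes it, the statement is false.

Answer: False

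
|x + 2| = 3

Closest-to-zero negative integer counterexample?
Testing negative integers from -1 downward:
x = -1: LHS = |(-1) + 2| = |1| = 1; 1 = 3 — FAILS  ← closest negative counterexample to 0

Answer: x = -1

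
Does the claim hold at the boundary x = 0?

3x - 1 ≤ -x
x = 0: LHS = 3·0 - 1 = -1, RHS = -0 = 0; -1 ≤ 0 — holds

The relation is satisfied at x = 0.

Answer: Yes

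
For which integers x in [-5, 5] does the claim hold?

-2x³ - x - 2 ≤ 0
Holds for: {0, 1, 2, 3, 4, 5}
Fails for: {-5, -4, -3, -2, -1}

Answer: {0, 1, 2, 3, 4, 5}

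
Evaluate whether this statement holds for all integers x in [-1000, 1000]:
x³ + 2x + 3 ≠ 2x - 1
Track d = LHS − RHS over the integers in [-1000, 1000]. Equality would need d = 0, but d changes sign only between consecutive integers, jumping over 0:
x = -2: LHS = (-2)³ + 2·(-2) + 3 = -9, RHS = 2·(-2) - 1 = -5; -9 ≠ -5 — holds  (d = -4)
x = -1: LHS = (-1)³ + 2·(-1) + 3 = 0, RHS = 2·(-1) - 1 = -3; 0 ≠ -3 — holds  (d = 3)
Away from these crossings d keeps a constant sign, and checking every integer in [-1000, 1000] confirms d ≠ 0 throughout. Hence the two sides are never equal, so the relation holds for every integer in [-1000, 1000].

No counterexample exists.

Answer: True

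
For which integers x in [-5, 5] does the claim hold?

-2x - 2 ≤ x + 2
Holds for: {-1, 0, 1, 2, 3, 4, 5}
Fails for: {-5, -4, -3, -2}

Answer: {-1, 0, 1, 2, 3, 4, 5}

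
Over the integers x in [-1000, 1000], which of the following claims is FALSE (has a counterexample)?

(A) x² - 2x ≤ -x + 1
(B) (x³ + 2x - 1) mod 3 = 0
(A) x = -1: LHS = (-1)² - 2·(-1) = 3, RHS = -(-1) + 1 = 2; 3 ≤ 2 — FAILS
(B) x = 0: LHS = (0³ + 2·0 - 1) mod 3 = (-1) mod 3 = 2; 2 = 0 — FAILS

Answer: Both A and B are false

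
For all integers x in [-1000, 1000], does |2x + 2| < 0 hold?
The claim fails at x = 0:
x = 0: LHS = |2·0 + 2| = |2| = 2; 2 < 0 — FAILS

Because a single integer refutes it, the statement is false.

Answer: False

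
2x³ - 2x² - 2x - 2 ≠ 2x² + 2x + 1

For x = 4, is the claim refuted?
Substitute x = 4 into the relation:
x = 4: LHS = 2·4³ - 2·4² - 2·4 - 2 = 86, RHS = 2·4² + 2·4 + 1 = 41; 86 ≠ 41 — holds

The relation holds at x = 4, so it is not a counterexample.

Answer: No, x = 4 is not a counterexample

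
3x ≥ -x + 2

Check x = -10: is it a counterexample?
Substitute x = -10 into the relation:
x = -10: LHS = 3·(-10) = -30, RHS = -(-10) + 2 = 12; -30 ≥ 12 — FAILS

Since the claim fails at x = -10, this value is a counterexample.

Answer: Yes, x = -10 is a counterexample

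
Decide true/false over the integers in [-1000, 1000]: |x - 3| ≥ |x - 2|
The claim fails at x = 3:
x = 3: LHS = |3 - 3| = |0| = 0, RHS = |3 - 2| = |1| = 1; 0 ≥ 1 — FAILS

Because a single integer refutes it, the statement is false.

Answer: False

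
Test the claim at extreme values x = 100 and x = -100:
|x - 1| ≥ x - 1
x = 100: LHS = |100 - 1| = |99| = 99, RHS = 100 - 1 = 99; 99 ≥ 99 — holds
x = -100: LHS = |(-100) - 1| = |-101| = 101, RHS = (-100) - 1 = -101; 101 ≥ -101 — holds

Answer: Yes, holds for both x = 100 and x = -100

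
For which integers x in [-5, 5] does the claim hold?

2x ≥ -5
Holds for: {-2, -1, 0, 1, 2, 3, 4, 5}
Fails for: {-5, -4, -3}

Answer: {-2, -1, 0, 1, 2, 3, 4, 5}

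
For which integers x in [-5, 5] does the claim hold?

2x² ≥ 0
Over all integers in [-5, 5], LHS − RHS is smallest at x = 0, where it equals 0:
x = 0: LHS = 2·0² = 0; 0 ≥ 0 — holds
At the ends of the range:
x = -5: LHS = 2·(-5)² = 50; 50 ≥ 0 — holds
x = 5: LHS = 2·5² = 50; 50 ≥ 0 — holds
Hence LHS − RHS is never negative, i.e. LHS ≥ RHS throughout, so the relation holds for every integer in [-5, 5].

Answer: All integers in [-5, 5]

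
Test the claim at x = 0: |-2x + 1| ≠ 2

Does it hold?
x = 0: LHS = |-2·0 + 1| = |1| = 1; 1 ≠ 2 — holds

The relation is satisfied at x = 0.

Answer: Yes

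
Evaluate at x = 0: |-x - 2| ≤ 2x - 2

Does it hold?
x = 0: LHS = |-0 - 2| = |-2| = 2, RHS = 2·0 - 2 = -2; 2 ≤ -2 — FAILS

The relation fails at x = 0, so x = 0 is a counterexample.

Answer: No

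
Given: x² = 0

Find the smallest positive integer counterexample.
Testing positive integers:
x = 1: LHS = 1² = 1; 1 = 0 — FAILS  ← smallest positive counterexample

Answer: x = 1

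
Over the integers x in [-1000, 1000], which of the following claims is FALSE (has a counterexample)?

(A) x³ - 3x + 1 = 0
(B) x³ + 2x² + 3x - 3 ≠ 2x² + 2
(A) x = 0: LHS = 0³ - 3·0 + 1 = 1; 1 = 0 — FAILS

(B) Track d = LHS − RHS over the integers in [-1000, 1000]. Equality would need d = 0, but d changes sign only between consecutive integers, jumping over 0:
x = 1: LHS = 1³ + 2·1² + 3·1 - 3 = 3, RHS = 2·1² + 2 = 4; 3 ≠ 4 — holds  (d = -1)
x = 2: LHS = 2³ + 2·2² + 3·2 - 3 = 19, RHS = 2·2² + 2 = 10; 19 ≠ 10 — holds  (d = 9)
Away from these crossings d keeps a constant sign, and checking every integer in [-1000, 1000] confirms d ≠ 0 throughout. Hence the two sides are never equal, so the relation holds for every integer in [-1000, 1000].

Only (A) has a counterexample.

Answer: A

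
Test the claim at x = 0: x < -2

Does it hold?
x = 0: 0 < -2 — FAILS

The relation fails at x = 0, so x = 0 is a counterexample.

Answer: No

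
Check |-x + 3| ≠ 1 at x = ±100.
x = 100: LHS = |-100 + 3| = |-97| = 97; 97 ≠ 1 — holds
x = -100: LHS = |-(-100) + 3| = |103| = 103; 103 ≠ 1 — holds

Answer: Yes, holds for both x = 100 and x = -100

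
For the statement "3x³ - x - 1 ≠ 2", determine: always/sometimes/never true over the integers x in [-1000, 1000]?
Track d = LHS − RHS over the integers in [-1000, 1000]. Equality would need d = 0, but d changes sign only between consecutive integers, jumping over 0:
x = 1: LHS = 3·1³ - 1 - 1 = 1; 1 ≠ 2 — holds  (d = -1)
x = 2: LHS = 3·2³ - 2 - 1 = 21; 21 ≠ 2 — holds  (d = 19)
Away from these crossings d keeps a constant sign, and checking every integer in [-1000, 1000] confirms d ≠ 0 throughout. Hence the two sides are never equal, so the relation holds for every integer in [-1000, 1000].

No counterexample exists.

Answer: Always true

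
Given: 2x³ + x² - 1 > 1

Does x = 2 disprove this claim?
Substitute x = 2 into the relation:
x = 2: LHS = 2·2³ + 2² - 1 = 19; 19 > 1 — holds

The claim holds here, so x = 2 is not a counterexample. (A counterexample exists elsewhere, e.g. x = 0.)

Answer: No, x = 2 is not a counterexample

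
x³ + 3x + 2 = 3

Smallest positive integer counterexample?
Testing positive integers:
x = 1: LHS = 1³ + 3·1 + 2 = 6; 6 = 3 — FAILS  ← smallest positive counterexample

Answer: x = 1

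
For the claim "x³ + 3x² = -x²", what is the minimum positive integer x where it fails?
Testing positive integers:
x = 1: LHS = 1³ + 3·1² = 4, RHS = -1² = -1; 4 = -1 — FAILS  ← smallest positive counterexample

Answer: x = 1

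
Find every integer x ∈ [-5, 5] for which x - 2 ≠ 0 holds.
Holds for: {-5, -4, -3, -2, -1, 0, 1, 3, 4, 5}
Fails for: {2}

Answer: {-5, -4, -3, -2, -1, 0, 1, 3, 4, 5}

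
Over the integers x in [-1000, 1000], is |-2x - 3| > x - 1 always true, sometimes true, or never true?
Over all integers in [-1000, 1000], LHS − RHS is smallest at x = -1, where it equals 3:
x = -1: LHS = |-2·(-1) - 3| = |-1| = 1, RHS = (-1) - 1 = -2; 1 > -2 — holds
At the ends of the range:
x = -1000: LHS = |-2·(-1000) - 3| = |1997| = 1997, RHS = (-1000) - 1 = -1001; 1997 > -1001 — holds
x = 1000: LHS = |-2·1000 - 3| = |-2003| = 2003, RHS = 1000 - 1 = 999; 2003 > 999 — holds
Hence LHS − RHS is never zero or negative, i.e. LHS > RHS throughout, so the relation holds for every integer in [-1000, 1000].

No counterexample exists.

Answer: Always true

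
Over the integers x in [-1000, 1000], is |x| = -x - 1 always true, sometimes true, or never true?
Over all integers in [-1000, 1000], LHS − RHS is always positive; it is smallest at x = 0, where it equals 1:
x = 0: LHS = |0| = 0, RHS = -0 - 1 = -1; 0 = -1 — FAILS
At the ends of the range:
x = -1000: LHS = |-1000| = 1000, RHS = -(-1000) - 1 = 999; 1000 = 999 — FAILS
x = 1000: LHS = |1000| = 1000, RHS = -1000 - 1 = -1001; 1000 = -1001 — FAILS
Hence LHS − RHS is never 0, i.e. the two sides are never equal, so the claimed relation (=) fails for every integer in [-1000, 1000].

No integer in the range satisfies it.

Answer: Never true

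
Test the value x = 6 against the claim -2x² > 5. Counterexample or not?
Substitute x = 6 into the relation:
x = 6: LHS = -2·6² = -72; -72 > 5 — FAILS

Since the claim fails at x = 6, this value is a counterexample.

Answer: Yes, x = 6 is a counterexample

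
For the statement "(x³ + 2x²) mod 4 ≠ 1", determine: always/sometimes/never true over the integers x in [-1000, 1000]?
Holds at x = 0: LHS = (0³ + 2·0²) mod 4 = 0 mod 4 = 0; 0 ≠ 1 — holds
Fails at x = -1: LHS = ((-1)³ + 2·(-1)²) mod 4 = 1 mod 4 = 1; 1 ≠ 1 — FAILS
It is satisfied by some integers in the range but not all.

Answer: Sometimes true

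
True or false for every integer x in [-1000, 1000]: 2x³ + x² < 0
The claim fails at x = 0:
x = 0: LHS = 2·0³ + 0² = 0; 0 < 0 — FAILS

Because a single integer refutes it, the statement is false.

Answer: False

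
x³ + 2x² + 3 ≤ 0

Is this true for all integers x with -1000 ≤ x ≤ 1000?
The claim fails at x = 0:
x = 0: LHS = 0³ + 2·0² + 3 = 3; 3 ≤ 0 — FAILS

Because a single integer refutes it, the statement is false.

Answer: False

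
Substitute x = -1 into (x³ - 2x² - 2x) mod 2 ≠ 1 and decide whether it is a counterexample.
Substitute x = -1 into the relation:
x = -1: LHS = ((-1)³ - 2·(-1)² - 2·(-1)) mod 2 = (-1) mod 2 = 1; 1 ≠ 1 — FAILS

Since the claim fails at x = -1, this value is a counterexample.

Answer: Yes, x = -1 is a counterexample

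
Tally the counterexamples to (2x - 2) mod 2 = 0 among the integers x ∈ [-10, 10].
For a polynomial with integer coefficients, its value mod 2 depends only on x mod 2, so it suffices to check one representative of each residue class, x = 0, 1:
x = 0: LHS = (2·0 - 2) mod 2 = (-2) mod 2 = 0; 0 = 0 — holds
x = 1: LHS = (2·1 - 2) mod 2 = 0 mod 2 = 0; 0 = 0 — holds
The relation holds in every residue class, so the relation holds for every integer in [-10, 10].

No counterexample appears in that range.

Answer: 0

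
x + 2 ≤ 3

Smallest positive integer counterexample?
Testing positive integers:
x = 1: LHS = 1 + 2 = 3; 3 ≤ 3 — holds
x = 2: LHS = 2 + 2 = 4; 4 ≤ 3 — FAILS  ← smallest positive counterexample

Answer: x = 2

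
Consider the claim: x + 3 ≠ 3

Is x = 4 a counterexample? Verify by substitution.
Substitute x = 4 into the relation:
x = 4: LHS = 4 + 3 = 7; 7 ≠ 3 — holds

The claim holds here, so x = 4 is not a counterexample. (A counterexample exists elsewhere, e.g. x = 0.)

Answer: No, x = 4 is not a counterexample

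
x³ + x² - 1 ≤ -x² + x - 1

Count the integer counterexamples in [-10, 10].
Counterexamples in [-10, 10]: {-2, -1, 1, 2, 3, 4, 5, 6, 7, 8, 9, 10}.

Counting them gives 12 values.

Answer: 12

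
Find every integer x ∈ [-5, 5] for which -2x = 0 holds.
Holds for: {0}
Fails for: {-5, -4, -3, -2, -1, 1, 2, 3, 4, 5}

Answer: {0}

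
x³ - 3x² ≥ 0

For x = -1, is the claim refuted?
Substitute x = -1 into the relation:
x = -1: LHS = (-1)³ - 3·(-1)² = -4; -4 ≥ 0 — FAILS

Since the claim fails at x = -1, this value is a counterexample.

Answer: Yes, x = -1 is a counterexample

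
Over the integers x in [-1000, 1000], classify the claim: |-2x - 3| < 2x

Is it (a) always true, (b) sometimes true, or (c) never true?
Over all integers in [-1000, 1000], LHS − RHS is smallest at x = 0, where it equals 3:
x = 0: LHS = |-2·0 - 3| = |-3| = 3, RHS = 2·0 = 0; 3 < 0 — FAILS
At the ends of the range:
x = -1000: LHS = |-2·(-1000) - 3| = |1997| = 1997, RHS = 2·(-1000) = -2000; 1997 < -2000 — FAILS
x = 1000: LHS = |-2·1000 - 3| = |-2003| = 2003, RHS = 2·1000 = 2000; 2003 < 2000 — FAILS
Hence LHS − RHS is never negative, i.e. LHS ≥ RHS throughout, so the claimed relation (<) fails for every integer in [-1000, 1000].

No integer in the range satisfies it.

Answer: Never true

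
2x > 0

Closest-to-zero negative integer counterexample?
Testing negative integers from -1 downward:
x = -1: LHS = 2·(-1) = -2; -2 > 0 — FAILS  ← closest negative counterexample to 0

Answer: x = -1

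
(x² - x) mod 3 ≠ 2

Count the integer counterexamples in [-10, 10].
Counterexamples in [-10, 10]: {-10, -7, -4, -1, 2, 5, 8}.

Counting them gives 7 values.

Answer: 7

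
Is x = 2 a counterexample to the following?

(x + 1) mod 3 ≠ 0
Substitute x = 2 into the relation:
x = 2: LHS = (2 + 1) mod 3 = 3 mod 3 = 0; 0 ≠ 0 — FAILS

Since the claim fails at x = 2, this value is a counterexample.

Answer: Yes, x = 2 is a counterexample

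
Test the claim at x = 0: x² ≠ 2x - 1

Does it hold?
x = 0: LHS = 0² = 0, RHS = 2·0 - 1 = -1; 0 ≠ -1 — holds

The relation is satisfied at x = 0.

Answer: Yes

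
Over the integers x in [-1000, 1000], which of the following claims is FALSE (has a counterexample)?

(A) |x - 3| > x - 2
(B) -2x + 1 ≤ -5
(A) x = 3: LHS = |3 - 3| = |0| = 0, RHS = 3 - 2 = 1; 0 > 1 — FAILS
(B) x = 0: LHS = -2·0 + 1 = 1; 1 ≤ -5 — FAILS

Answer: Both A and B are false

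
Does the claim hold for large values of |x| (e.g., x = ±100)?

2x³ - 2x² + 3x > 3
x = 100: LHS = 2·100³ - 2·100² + 3·100 = 1980300; 1980300 > 3 — holds
x = -100: LHS = 2·(-100)³ - 2·(-100)² + 3·(-100) = -2020300; -2020300 > 3 — FAILS

Answer: Partially: holds for x = 100, fails for x = -100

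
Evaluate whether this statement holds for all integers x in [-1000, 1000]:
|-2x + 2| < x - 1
The claim fails at x = 0:
x = 0: LHS = |-2·0 + 2| = |2| = 2, RHS = 0 - 1 = -1; 2 < -1 — FAILS

Because a single integer refutes it, the statement is false.

Answer: False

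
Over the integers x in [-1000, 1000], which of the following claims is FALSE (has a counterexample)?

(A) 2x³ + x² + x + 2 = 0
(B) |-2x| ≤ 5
(A) x = 0: LHS = 2·0³ + 0² + 0 + 2 = 2; 2 = 0 — FAILS
(B) x = 3: LHS = |-2·3| = |-6| = 6; 6 ≤ 5 — FAILS

Answer: Both A and B are false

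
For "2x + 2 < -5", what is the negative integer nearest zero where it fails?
Testing negative integers from -1 downward:
x = -1: LHS = 2·(-1) + 2 = 0; 0 < -5 — FAILS  ← closest negative counterexample to 0

Answer: x = -1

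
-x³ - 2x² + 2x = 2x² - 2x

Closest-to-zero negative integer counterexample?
Testing negative integers from -1 downward:
x = -1: LHS = -(-1)³ - 2·(-1)² + 2·(-1) = -3, RHS = 2·(-1)² - 2·(-1) = 4; -3 = 4 — FAILS  ← closest negative counterexample to 0

Answer: x = -1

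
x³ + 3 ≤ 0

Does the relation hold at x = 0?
x = 0: LHS = 0³ + 3 = 3; 3 ≤ 0 — FAILS

The relation fails at x = 0, so x = 0 is a counterexample.

Answer: No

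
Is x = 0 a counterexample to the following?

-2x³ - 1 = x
Substitute x = 0 into the relation:
x = 0: LHS = -2·0³ - 1 = -1; -1 = 0 — FAILS

Since the claim fails at x = 0, this value is a counterexample.

Answer: Yes, x = 0 is a counterexample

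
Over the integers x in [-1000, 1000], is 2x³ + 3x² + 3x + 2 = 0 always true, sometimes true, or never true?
Holds at x = -1: LHS = 2·(-1)³ + 3·(-1)² + 3·(-1) + 2 = 0; 0 = 0 — holds
Fails at x = 0: LHS = 2·0³ + 3·0² + 3·0 + 2 = 2; 2 = 0 — FAILS
It is satisfied by some integers in the range but not all.

Answer: Sometimes true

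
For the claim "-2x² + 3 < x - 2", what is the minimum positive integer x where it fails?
Testing positive integers:
x = 1: LHS = -2·1² + 3 = 1, RHS = 1 - 2 = -1; 1 < -1 — FAILS  ← smallest positive counterexample

Answer: x = 1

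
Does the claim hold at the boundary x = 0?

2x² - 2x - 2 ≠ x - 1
x = 0: LHS = 2·0² - 2·0 - 2 = -2, RHS = 0 - 1 = -1; -2 ≠ -1 — holds

The relation is satisfied at x = 0.

Answer: Yes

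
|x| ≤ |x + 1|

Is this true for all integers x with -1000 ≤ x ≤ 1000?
The claim fails at x = -1:
x = -1: LHS = |-1| = 1, RHS = |(-1) + 1| = |0| = 0; 1 ≤ 0 — FAILS

Because a single integer refutes it, the statement is false.

Answer: False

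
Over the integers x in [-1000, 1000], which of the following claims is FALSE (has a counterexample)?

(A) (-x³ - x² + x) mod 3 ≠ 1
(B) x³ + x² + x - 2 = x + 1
(A) For a polynomial with integer coefficients, its value mod 3 depends only on x mod 3, so it suffices to check one representative of each residue class, x = 0, 1, 2:
x = 0: LHS = (-0³ - 0² + 0) mod 3 = 0 mod 3 = 0; 0 ≠ 1 — holds
x = 1: LHS = (-1³ - 1² + 1) mod 3 = (-1) mod 3 = 2; 2 ≠ 1 — holds
x = 2: LHS = (-2³ - 2² + 2) mod 3 = (-10) mod 3 = 2; 2 ≠ 1 — holds
The relation holds in every residue class, so the relation holds for every integer in [-1000, 1000].

(B) x = 0: LHS = 0³ + 0² + 0 - 2 = -2, RHS = 0 + 1 = 1; -2 = 1 — FAILS

Only (B) has a counterexample.

Answer: B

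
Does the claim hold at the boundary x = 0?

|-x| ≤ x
x = 0: LHS = |-0| = |0| = 0; 0 ≤ 0 — holds

The relation is satisfied at x = 0.

Answer: Yes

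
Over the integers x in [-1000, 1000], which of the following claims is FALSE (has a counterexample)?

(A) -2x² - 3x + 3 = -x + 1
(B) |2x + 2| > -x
(A) x = 0: LHS = -2·0² - 3·0 + 3 = 3, RHS = -0 + 1 = 1; 3 = 1 — FAILS
(B) x = -1: LHS = |2·(-1) + 2| = |0| = 0, RHS = -(-1) = 1; 0 > 1 — FAILS

Answer: Both A and B are false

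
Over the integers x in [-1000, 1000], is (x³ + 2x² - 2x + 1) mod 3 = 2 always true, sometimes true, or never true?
Holds at x = 1: LHS = (1³ + 2·1² - 2·1 + 1) mod 3 = 2 mod 3 = 2; 2 = 2 — holds
Fails at x = 0: LHS = (0³ + 2·0² - 2·0 + 1) mod 3 = 1 mod 3 = 1; 1 = 2 — FAILS
It is satisfied by some integers in the range but not all.

Answer: Sometimes true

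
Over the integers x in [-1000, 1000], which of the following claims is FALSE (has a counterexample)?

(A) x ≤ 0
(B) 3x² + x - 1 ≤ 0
(A) x = 1: 1 ≤ 0 — FAILS
(B) x = 1: LHS = 3·1² + 1 - 1 = 3; 3 ≤ 0 — FAILS

Answer: Both A and B are false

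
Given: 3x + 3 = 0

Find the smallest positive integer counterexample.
Testing positive integers:
x = 1: LHS = 3·1 + 3 = 6; 6 = 0 — FAILS  ← smallest positive counterexample

Answer: x = 1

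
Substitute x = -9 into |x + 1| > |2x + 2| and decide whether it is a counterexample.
Substitute x = -9 into the relation:
x = -9: LHS = |(-9) + 1| = |-8| = 8, RHS = |2·(-9) + 2| = |-16| = 16; 8 > 16 — FAILS

Since the claim fails at x = -9, this value is a counterexample.

Answer: Yes, x = -9 is a counterexample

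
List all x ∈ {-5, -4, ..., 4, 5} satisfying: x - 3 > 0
Holds for: {4, 5}
Fails for: {-5, -4, -3, -2, -1, 0, 1, 2, 3}

Answer: {4, 5}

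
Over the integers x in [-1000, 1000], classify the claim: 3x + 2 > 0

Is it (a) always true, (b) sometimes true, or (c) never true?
Holds at x = 0: LHS = 3·0 + 2 = 2; 2 > 0 — holds
Fails at x = -1: LHS = 3·(-1) + 2 = -1; -1 > 0 — FAILS
It is satisfied by some integers in the range but not all.

Answer: Sometimes true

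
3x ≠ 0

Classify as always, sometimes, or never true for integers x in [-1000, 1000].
Holds at x = 1: LHS = 3·1 = 3; 3 ≠ 0 — holds
Fails at x = 0: LHS = 3·0 = 0; 0 ≠ 0 — FAILS
It is satisfied by some integers in the range but not all.

Answer: Sometimes true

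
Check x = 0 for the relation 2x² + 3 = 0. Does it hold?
x = 0: LHS = 2·0² + 3 = 3; 3 = 0 — FAILS

The relation fails at x = 0, so x = 0 is a counterexample.

Answer: No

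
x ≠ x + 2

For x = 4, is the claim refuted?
Substitute x = 4 into the relation:
x = 4: RHS = 4 + 2 = 6; 4 ≠ 6 — holds

The relation holds at x = 4, so it is not a counterexample.

Answer: No, x = 4 is not a counterexample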